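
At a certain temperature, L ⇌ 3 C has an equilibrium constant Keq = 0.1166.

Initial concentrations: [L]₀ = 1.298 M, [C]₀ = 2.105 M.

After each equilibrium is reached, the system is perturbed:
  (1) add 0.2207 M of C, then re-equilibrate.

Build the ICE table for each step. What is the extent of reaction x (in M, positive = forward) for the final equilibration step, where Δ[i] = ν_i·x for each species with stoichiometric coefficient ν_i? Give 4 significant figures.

x = -0.071 M

Q₀ = 7.186 vs Keq = 0.1166 ⇒ Q>K, reverse
Step 1:
                   L          C
  Initial      1.298      2.105
  Change      0.5035     -1.511
  Equil        1.802     0.5944
  solve Keq expr → x = -0.5035; check Q = 0.1166
Then add 0.2207 M of C.
Step 2:
                   L          C
  Initial      1.802     0.8151
  Change       0.071     -0.213
  Equil        1.873     0.6022
  solve Keq expr → x = -0.071; check Q = 0.1166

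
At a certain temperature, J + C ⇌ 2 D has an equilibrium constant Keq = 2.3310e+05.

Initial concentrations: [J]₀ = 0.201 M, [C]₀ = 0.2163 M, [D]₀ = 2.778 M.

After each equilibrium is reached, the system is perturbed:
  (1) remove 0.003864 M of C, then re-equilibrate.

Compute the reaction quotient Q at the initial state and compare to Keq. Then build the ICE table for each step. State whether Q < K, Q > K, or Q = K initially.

Q₀ = 177.5 vs Keq = 2.3310e+05 ⇒ Q<K, forward
Step 1:
                  J         C         D
  init        0.201    0.2163     2.778
  Δ         -0.1986   -0.1986    0.3971
  eq       0.002438   0.01774     3.175
  solve Keq expr → x = 0.1986; check Q = 2.3310e+05
Then remove 0.003864 M of C.
Step 2:
                  J         C         D
  init     0.002438   0.01387     3.175
  Δ       5.5669e-04 5.5669e-04 -0.001113
  eq       0.002995   0.01443     3.174
  solve Keq expr → x = -5.5669e-04; check Q = 2.3310e+05

Q₀ = 177.5; Q < K (proceeds forward)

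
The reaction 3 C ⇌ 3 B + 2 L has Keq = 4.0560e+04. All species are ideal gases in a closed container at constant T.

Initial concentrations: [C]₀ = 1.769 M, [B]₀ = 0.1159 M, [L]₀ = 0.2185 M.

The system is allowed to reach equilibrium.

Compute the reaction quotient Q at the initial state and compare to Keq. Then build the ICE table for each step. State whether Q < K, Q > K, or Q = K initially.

Q₀ = 1.3427e-05; Q < K (proceeds forward)

Q₀ = 1.3427e-05 vs Keq = 4.0560e+04 ⇒ Q<K, forward
Step 1:
                    C           B           L
  Initial       1.769      0.1159      0.2185
  Change       -1.704       1.704       1.136
  Equil       0.06485        1.82       1.355
  solve Keq expr → x = 0.568; check Q = 4.0560e+04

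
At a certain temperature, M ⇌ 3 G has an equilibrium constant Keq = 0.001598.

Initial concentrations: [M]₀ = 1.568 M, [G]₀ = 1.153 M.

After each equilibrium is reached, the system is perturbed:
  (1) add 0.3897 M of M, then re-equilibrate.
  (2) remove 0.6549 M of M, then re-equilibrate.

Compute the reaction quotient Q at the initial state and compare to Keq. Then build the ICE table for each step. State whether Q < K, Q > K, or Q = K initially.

Q₀ = 0.9776; Q > K (proceeds reverse)

Q₀ = 0.9776 vs Keq = 0.001598 ⇒ Q>K, reverse
Step 1:
                   M          G
  init         1.568      1.153
  Δ            0.336     -1.008
  eq           1.904     0.1449
  solve Keq expr → x = -0.336; check Q = 0.001598
Then add 0.3897 M of M.
Step 2:
                   M          G
  init         2.294     0.1449
  Δ         -0.00307    0.00921
  eq           2.291     0.1541
  solve Keq expr → x = 0.00307; check Q = 0.001598
Then remove 0.6549 M of M.
Step 3:
                   M          G
  init         1.636     0.1541
  Δ         0.005404   -0.01621
  eq           1.641     0.1379
  solve Keq expr → x = -0.005404; check Q = 0.001598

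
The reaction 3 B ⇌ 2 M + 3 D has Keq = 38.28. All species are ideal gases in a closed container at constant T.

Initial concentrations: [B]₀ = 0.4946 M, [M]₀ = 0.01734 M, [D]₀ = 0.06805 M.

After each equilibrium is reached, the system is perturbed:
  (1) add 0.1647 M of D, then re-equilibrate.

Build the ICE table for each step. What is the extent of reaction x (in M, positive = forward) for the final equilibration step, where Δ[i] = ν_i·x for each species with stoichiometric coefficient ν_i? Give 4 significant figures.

Q₀ = 7.8311e-07 vs Keq = 38.28 ⇒ Q<K, forward
Step 1:
                   B          M          D
  Initial     0.4946    0.01734    0.06805
  Change     -0.4282     0.2855     0.4282
  Equil       0.0664     0.3028     0.4963
  solve Keq expr → x = 0.1427; check Q = 38.28
Then add 0.1647 M of D.
Step 2:
                   B          M          D
  Initial     0.0664     0.3028      0.661
  Change     0.01748   -0.01165   -0.01748
  Equil      0.08387     0.2912     0.6435
  solve Keq expr → x = -0.005825; check Q = 38.28

x = -0.005825 M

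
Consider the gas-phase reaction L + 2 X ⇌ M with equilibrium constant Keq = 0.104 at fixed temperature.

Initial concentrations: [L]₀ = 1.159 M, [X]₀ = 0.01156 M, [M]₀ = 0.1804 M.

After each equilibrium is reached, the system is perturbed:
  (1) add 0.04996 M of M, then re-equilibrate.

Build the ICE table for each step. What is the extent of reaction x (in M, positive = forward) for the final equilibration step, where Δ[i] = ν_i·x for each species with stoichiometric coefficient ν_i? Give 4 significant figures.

Q₀ = 1165 vs Keq = 0.104 ⇒ Q>K, reverse
Step 1:
                  L         X         M
  Initial     1.159   0.01156    0.1804
  Change     0.1644    0.3289   -0.1644
  Equil       1.323    0.3405   0.01595
  solve Keq expr → x = -0.1644; check Q = 0.104
Then add 0.04996 M of M.
Step 2:
                  L         X         M
  Initial     1.323    0.3405   0.06591
  Change    0.04067   0.08135  -0.04067
  Equil       1.364    0.4218   0.02524
  solve Keq expr → x = -0.04067; check Q = 0.104

x = -0.04067 M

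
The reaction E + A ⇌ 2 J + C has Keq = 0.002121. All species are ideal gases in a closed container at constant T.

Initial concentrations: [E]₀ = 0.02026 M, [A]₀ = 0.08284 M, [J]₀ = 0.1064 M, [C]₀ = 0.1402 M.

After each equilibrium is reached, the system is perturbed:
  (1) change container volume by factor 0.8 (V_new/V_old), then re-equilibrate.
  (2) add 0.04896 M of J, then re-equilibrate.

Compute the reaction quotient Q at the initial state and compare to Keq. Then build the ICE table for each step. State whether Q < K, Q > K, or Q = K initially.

Q₀ = 0.9457; Q > K (proceeds reverse)

Q₀ = 0.9457 vs Keq = 0.002121 ⇒ Q>K, reverse
Step 1:
                    E           A           J           C
  init        0.02026     0.08284      0.1064      0.1402
  Δ           0.04624     0.04624    -0.09248    -0.04624
  eq           0.0665      0.1291     0.01392     0.09396
  solve Keq expr → x = -0.04624; check Q = 0.002121
Then change container volume by factor 0.8 (V_new/V_old).
Step 2:
                    E           A           J           C
  init        0.08313      0.1614      0.0174      0.1174
  Δ        8.3162e-04  8.3162e-04   -0.001663 -8.3162e-04
  eq          0.08396      0.1622     0.01574      0.1166
  solve Keq expr → x = -8.3162e-04; check Q = 0.002121
Then add 0.04896 M of J.
Step 3:
                    E           A           J           C
  init        0.08396      0.1622      0.0647      0.1166
  Δ            0.0219      0.0219    -0.04381     -0.0219
  eq           0.1059      0.1841     0.02089     0.09471
  solve Keq expr → x = -0.0219; check Q = 0.002121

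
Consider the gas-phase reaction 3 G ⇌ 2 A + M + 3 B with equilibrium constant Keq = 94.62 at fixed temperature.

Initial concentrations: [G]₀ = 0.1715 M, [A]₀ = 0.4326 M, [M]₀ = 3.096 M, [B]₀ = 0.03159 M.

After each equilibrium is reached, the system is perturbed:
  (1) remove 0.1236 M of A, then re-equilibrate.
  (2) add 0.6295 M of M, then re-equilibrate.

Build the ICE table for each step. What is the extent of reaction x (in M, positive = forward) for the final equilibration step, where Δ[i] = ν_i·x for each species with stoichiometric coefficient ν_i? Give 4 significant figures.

x = -5.1849e-04 M

Q₀ = 0.003621 vs Keq = 94.62 ⇒ Q<K, forward
Step 1:
                    G           A           M           B
  I            0.1715      0.4326       3.096     0.03159
  C           -0.1364     0.09095     0.04547      0.1364
  E           0.03508      0.5235       3.141       0.168
  solve Keq expr → x = 0.04547; check Q = 94.62
Then remove 0.1236 M of A.
Step 2:
                    G           A           M           B
  I           0.03508      0.3999       3.141       0.168
  C         -0.004768    0.003179    0.001589    0.004768
  E           0.03031      0.4031       3.143      0.1728
  solve Keq expr → x = 0.001589; check Q = 94.62
Then add 0.6295 M of M.
Step 3:
                    G           A           M           B
  I           0.03031      0.4031       3.773      0.1728
  C          0.001555   -0.001037 -5.1849e-04   -0.001555
  E           0.03187      0.4021       3.772      0.1712
  solve Keq expr → x = -5.1849e-04; check Q = 94.62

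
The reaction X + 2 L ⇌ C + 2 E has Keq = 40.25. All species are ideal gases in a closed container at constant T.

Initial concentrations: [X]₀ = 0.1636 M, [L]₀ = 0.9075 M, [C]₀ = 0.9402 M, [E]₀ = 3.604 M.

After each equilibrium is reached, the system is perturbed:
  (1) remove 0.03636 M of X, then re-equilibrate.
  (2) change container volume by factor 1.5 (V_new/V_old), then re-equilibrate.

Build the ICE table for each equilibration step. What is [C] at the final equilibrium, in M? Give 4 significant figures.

[C]_eq = 0.5691 M

Q₀ = 90.64 vs Keq = 40.25 ⇒ Q>K, reverse
Step 1:
                  X         L         C         E
  I          0.1636    0.9075    0.9402     3.604
  C         0.07116    0.1423  -0.07116   -0.1423
  E          0.2348      1.05     0.869     3.462
  solve Keq expr → x = -0.07116; check Q = 40.25
Then remove 0.03636 M of X.
Step 2:
                  X         L         C         E
  I          0.1984      1.05     0.869     3.462
  C         0.01539   0.03079  -0.01539  -0.03079
  E          0.2138     1.081    0.8536     3.431
  solve Keq expr → x = -0.01539; check Q = 40.25
Then change container volume by factor 1.5 (V_new/V_old).
Step 3:
                  X         L         C         E
  I          0.1425    0.7204    0.5691     2.287
  C               0         0         0         0
  E          0.1425    0.7204    0.5691     2.287
  solve Keq expr → x = 0; check Q = 40.25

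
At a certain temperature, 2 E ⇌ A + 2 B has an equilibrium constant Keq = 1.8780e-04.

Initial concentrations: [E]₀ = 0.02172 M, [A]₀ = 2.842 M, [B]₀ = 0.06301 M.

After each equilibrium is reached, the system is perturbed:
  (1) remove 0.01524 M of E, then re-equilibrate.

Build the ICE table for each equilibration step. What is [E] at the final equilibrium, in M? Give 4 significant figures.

Q₀ = 23.92 vs Keq = 1.8780e-04 ⇒ Q>K, reverse
Step 1:
                  E         A         B
  Initial   0.02172     2.842   0.06301
  Change    0.06232  -0.03116  -0.06232
  Equil     0.08404     2.811 6.8696e-04
  solve Keq expr → x = -0.03116; check Q = 1.8780e-04
Then remove 0.01524 M of E.
Step 2:
                  E         A         B
  Initial    0.0688     2.811 6.8696e-04
  Change  1.2355e-04 -6.1777e-05 -1.2355e-04
  Equil     0.06893     2.811 5.6341e-04
  solve Keq expr → x = -6.1777e-05; check Q = 1.8780e-04

[E]_eq = 0.06893 M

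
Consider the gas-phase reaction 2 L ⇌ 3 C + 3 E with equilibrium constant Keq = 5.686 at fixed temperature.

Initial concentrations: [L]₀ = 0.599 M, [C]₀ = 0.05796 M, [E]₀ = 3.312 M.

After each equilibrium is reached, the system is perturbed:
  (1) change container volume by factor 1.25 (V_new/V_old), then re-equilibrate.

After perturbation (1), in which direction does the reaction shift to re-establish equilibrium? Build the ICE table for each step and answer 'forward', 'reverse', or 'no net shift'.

Q₀ = 0.01972 vs Keq = 5.686 ⇒ Q<K, forward
Step 1:
                  L         C         E
  Initial     0.599   0.05796     3.312
  Change    -0.1563    0.2344    0.2344
  Equil      0.4427    0.2924     3.546
  solve Keq expr → x = 0.07813; check Q = 5.686
Then change container volume by factor 1.25 (V_new/V_old).
Step 2:
                  L         C         E
  Initial    0.3542    0.2339     2.837
  Change   -0.03593    0.0539    0.0539
  Equil      0.3183    0.2878     2.891
  solve Keq expr → x = 0.01797; check Q = 5.686

Direction: forward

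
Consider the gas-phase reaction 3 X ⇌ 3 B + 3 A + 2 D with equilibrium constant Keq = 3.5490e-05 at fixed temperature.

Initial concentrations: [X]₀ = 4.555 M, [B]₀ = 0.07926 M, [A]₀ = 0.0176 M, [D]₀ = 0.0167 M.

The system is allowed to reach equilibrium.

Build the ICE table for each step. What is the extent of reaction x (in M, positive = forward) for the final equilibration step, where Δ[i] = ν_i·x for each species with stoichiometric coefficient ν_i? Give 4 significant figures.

Q₀ = 8.0107e-15 vs Keq = 3.5490e-05 ⇒ Q<K, forward
Step 1:
                   X          B          A          D
  Initial      4.555    0.07926     0.0176     0.0167
  Change     -0.4789     0.4789     0.4789     0.3193
  Equil        4.076     0.5582     0.4965      0.336
  solve Keq expr → x = 0.1596; check Q = 3.5490e-05

x = 0.1596 M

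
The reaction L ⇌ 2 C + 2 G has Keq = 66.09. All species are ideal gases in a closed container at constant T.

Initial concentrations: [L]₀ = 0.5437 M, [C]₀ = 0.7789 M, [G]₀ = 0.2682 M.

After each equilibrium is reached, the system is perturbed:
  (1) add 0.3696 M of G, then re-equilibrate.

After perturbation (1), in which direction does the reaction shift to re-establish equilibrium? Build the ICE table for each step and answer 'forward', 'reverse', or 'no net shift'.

Q₀ = 0.08026 vs Keq = 66.09 ⇒ Q<K, forward
Step 1:
                    L           C           G
  I            0.5437      0.7789      0.2682
  C           -0.4761      0.9523      0.9523
  E           0.06755       1.731        1.22
  solve Keq expr → x = 0.4761; check Q = 66.09
Then add 0.3696 M of G.
Step 2:
                    L           C           G
  I           0.06755       1.731        1.59
  C           0.03093    -0.06185    -0.06185
  E           0.09848       1.669       1.528
  solve Keq expr → x = -0.03093; check Q = 66.09

Direction: reverse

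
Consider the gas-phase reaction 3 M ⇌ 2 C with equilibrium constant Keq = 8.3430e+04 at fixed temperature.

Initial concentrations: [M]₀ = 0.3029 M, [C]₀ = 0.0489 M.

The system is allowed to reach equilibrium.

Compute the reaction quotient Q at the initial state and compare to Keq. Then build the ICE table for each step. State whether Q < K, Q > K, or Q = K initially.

Q₀ = 0.08604; Q < K (proceeds forward)

Q₀ = 0.08604 vs Keq = 8.3430e+04 ⇒ Q<K, forward
Step 1:
                  M         C
  Initial    0.3029    0.0489
  Change    -0.2939     0.196
  Equil    0.008957    0.2449
  solve Keq expr → x = 0.09798; check Q = 8.3430e+04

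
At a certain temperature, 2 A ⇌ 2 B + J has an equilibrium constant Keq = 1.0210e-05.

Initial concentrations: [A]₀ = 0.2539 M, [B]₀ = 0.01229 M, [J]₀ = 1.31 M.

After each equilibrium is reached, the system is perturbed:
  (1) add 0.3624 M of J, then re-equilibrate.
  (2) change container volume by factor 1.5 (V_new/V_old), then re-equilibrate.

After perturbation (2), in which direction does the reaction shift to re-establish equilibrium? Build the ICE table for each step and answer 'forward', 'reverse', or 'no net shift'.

Direction: forward

Q₀ = 0.003069 vs Keq = 1.0210e-05 ⇒ Q>K, reverse
Step 1:
                   A          B          J
  init        0.2539    0.01229       1.31
  Δ          0.01155   -0.01155  -0.005774
  eq          0.2654 7.4270e-04      1.304
  solve Keq expr → x = -0.005774; check Q = 1.0210e-05
Then add 0.3624 M of J.
Step 2:
                   A          B          J
  init        0.2654 7.4270e-04      1.667
  Δ       8.5472e-05 -8.5472e-05 -4.2736e-05
  eq          0.2655 6.5723e-04      1.667
  solve Keq expr → x = -4.2736e-05; check Q = 1.0210e-05
Then change container volume by factor 1.5 (V_new/V_old).
Step 3:
                   A          B          J
  init         0.177 4.3815e-04      1.111
  Δ       -9.8163e-05 9.8163e-05 4.9082e-05
  eq          0.1769 5.3632e-04      1.111
  solve Keq expr → x = 4.9082e-05; check Q = 1.0210e-05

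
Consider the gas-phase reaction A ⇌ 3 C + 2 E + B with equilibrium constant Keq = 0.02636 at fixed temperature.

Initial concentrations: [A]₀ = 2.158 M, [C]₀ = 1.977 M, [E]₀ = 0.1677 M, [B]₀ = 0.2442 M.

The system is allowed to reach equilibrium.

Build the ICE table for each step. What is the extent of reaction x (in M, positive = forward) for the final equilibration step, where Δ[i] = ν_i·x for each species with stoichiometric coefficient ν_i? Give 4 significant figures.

x = 0.002128 M

Q₀ = 0.02459 vs Keq = 0.02636 ⇒ Q<K, forward
Step 1:
                  A         C         E         B
  init        2.158     1.977    0.1677    0.2442
  Δ       -0.002128  0.006384  0.004256  0.002128
  eq          2.156     1.983     0.172    0.2463
  solve Keq expr → x = 0.002128; check Q = 0.02636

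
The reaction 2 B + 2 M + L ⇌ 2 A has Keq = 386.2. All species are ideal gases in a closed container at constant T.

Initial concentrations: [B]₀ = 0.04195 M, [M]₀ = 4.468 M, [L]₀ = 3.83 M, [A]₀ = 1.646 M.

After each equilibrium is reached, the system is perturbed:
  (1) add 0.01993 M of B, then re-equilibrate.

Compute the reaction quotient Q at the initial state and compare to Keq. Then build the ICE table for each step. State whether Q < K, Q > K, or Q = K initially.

Q₀ = 20.14; Q < K (proceeds forward)

Q₀ = 20.14 vs Keq = 386.2 ⇒ Q<K, forward
Step 1:
                   B          M          L          A
  init       0.04195      4.468       3.83      1.646
  Δ         -0.03209   -0.03209   -0.01605    0.03209
  eq        0.009857      4.436      3.814      1.678
  solve Keq expr → x = 0.01605; check Q = 386.2
Then add 0.01993 M of B.
Step 2:
                   B          M          L          A
  init       0.02979      4.436      3.814      1.678
  Δ         -0.01976   -0.01976  -0.009878    0.01976
  eq         0.01003      4.416      3.804      1.698
  solve Keq expr → x = 0.009878; check Q = 386.2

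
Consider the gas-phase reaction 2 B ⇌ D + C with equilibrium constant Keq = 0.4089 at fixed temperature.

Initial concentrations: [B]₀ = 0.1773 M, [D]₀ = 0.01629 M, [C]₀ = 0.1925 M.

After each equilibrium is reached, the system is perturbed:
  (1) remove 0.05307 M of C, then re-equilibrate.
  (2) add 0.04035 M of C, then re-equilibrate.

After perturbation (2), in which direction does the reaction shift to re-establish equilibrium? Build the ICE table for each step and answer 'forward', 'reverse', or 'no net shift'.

Direction: reverse

Q₀ = 0.09975 vs Keq = 0.4089 ⇒ Q<K, forward
Step 1:
                   B          D          C
  I           0.1773    0.01629     0.1925
  C         -0.03999    0.01999    0.01999
  E           0.1373    0.03628     0.2125
  solve Keq expr → x = 0.01999; check Q = 0.4089
Then remove 0.05307 M of C.
Step 2:
                   B          D          C
  I           0.1373    0.03628     0.1594
  C        -0.009227   0.004614   0.004614
  E           0.1281     0.0409      0.164
  solve Keq expr → x = 0.004614; check Q = 0.4089
Then add 0.04035 M of C.
Step 3:
                   B          D          C
  I           0.1281     0.0409     0.2044
  C         0.007221   -0.00361   -0.00361
  E           0.1353    0.03729     0.2008
  solve Keq expr → x = -0.00361; check Q = 0.4089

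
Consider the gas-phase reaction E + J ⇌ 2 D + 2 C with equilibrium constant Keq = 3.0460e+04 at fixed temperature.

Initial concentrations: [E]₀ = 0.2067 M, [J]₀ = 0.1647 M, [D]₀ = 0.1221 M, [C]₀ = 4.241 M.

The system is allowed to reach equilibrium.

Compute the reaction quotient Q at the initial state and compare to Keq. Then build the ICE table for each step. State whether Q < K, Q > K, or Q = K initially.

Q₀ = 7.877; Q < K (proceeds forward)

Q₀ = 7.877 vs Keq = 3.0460e+04 ⇒ Q<K, forward
Step 1:
                   E          J          D          C
  I           0.2067     0.1647     0.1221      4.241
  C          -0.1617    -0.1617     0.3234     0.3234
  E          0.04502   0.003015     0.4455      4.564
  solve Keq expr → x = 0.1617; check Q = 3.0460e+04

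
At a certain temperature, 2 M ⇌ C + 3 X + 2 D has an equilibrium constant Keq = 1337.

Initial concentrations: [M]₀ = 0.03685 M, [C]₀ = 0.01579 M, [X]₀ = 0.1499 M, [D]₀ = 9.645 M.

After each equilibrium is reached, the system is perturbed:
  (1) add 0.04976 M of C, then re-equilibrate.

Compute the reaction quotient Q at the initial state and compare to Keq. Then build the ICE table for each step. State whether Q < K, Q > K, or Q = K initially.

Q₀ = 3.643; Q < K (proceeds forward)

Q₀ = 3.643 vs Keq = 1337 ⇒ Q<K, forward
Step 1:
                  M         C         X         D
  init      0.03685   0.01579    0.1499     9.645
  Δ        -0.03264   0.01632   0.04897   0.03264
  eq       0.004206   0.03211    0.1989     9.678
  solve Keq expr → x = 0.01632; check Q = 1337
Then add 0.04976 M of C.
Step 2:
                  M         C         X         D
  init     0.004206   0.08187    0.1989     9.678
  Δ        0.002289 -0.001145 -0.003434 -0.002289
  eq       0.006495   0.08073    0.1954     9.675
  solve Keq expr → x = -0.001145; check Q = 1337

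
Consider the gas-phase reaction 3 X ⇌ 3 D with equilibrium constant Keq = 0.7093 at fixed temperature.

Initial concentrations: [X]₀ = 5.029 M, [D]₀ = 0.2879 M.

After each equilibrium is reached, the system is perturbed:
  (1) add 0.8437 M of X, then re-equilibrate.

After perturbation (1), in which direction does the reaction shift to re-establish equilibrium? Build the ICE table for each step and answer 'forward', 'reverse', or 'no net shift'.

Direction: forward

Q₀ = 1.8762e-04 vs Keq = 0.7093 ⇒ Q<K, forward
Step 1:
                  X         D
  I           5.029    0.2879
  C          -2.219     2.219
  E            2.81     2.506
  solve Keq expr → x = 0.7395; check Q = 0.7093
Then add 0.8437 M of X.
Step 2:
                  X         D
  I           3.654     2.506
  C         -0.3977    0.3977
  E           3.256     2.904
  solve Keq expr → x = 0.1326; check Q = 0.7093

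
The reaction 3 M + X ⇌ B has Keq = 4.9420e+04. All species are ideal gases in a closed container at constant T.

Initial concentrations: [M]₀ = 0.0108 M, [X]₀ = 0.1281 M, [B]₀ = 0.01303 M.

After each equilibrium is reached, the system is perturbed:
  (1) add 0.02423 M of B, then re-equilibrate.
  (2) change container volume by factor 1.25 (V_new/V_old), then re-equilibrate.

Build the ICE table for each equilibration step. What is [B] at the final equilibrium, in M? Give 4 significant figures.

Q₀ = 8.0747e+04 vs Keq = 4.9420e+04 ⇒ Q>K, reverse
Step 1:
                   M          X          B
  Initial     0.0108     0.1281    0.01303
  Change    0.001713 5.7104e-04 -5.7104e-04
  Equil      0.01251     0.1287    0.01246
  solve Keq expr → x = -5.7104e-04; check Q = 4.9420e+04
Then add 0.02423 M of B.
Step 2:
                   M          X          B
  Initial    0.01251     0.1287    0.03669
  Change    0.005066   0.001689  -0.001689
  Equil      0.01758     0.1304      0.035
  solve Keq expr → x = -0.001689; check Q = 4.9420e+04
Then change container volume by factor 1.25 (V_new/V_old).
Step 3:
                   M          X          B
  Initial    0.01406     0.1043      0.028
  Change    0.003228   0.001076  -0.001076
  Equil      0.01729     0.1054    0.02692
  solve Keq expr → x = -0.001076; check Q = 4.9420e+04

[B]_eq = 0.02692 M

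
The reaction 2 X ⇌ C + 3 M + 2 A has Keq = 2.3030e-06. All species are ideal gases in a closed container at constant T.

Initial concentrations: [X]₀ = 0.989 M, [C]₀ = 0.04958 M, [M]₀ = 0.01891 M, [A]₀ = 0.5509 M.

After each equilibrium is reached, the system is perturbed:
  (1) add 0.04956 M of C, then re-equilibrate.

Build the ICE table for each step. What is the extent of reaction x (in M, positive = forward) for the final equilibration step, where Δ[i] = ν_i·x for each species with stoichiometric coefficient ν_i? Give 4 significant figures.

Q₀ = 1.0402e-07 vs Keq = 2.3030e-06 ⇒ Q<K, forward
Step 1:
                   X          C          M          A
  I            0.989    0.04958    0.01891     0.5509
  C         -0.01954   0.009768     0.0293    0.01954
  E           0.9695    0.05935    0.04821     0.5704
  solve Keq expr → x = 0.009768; check Q = 2.3030e-06
Then add 0.04956 M of C.
Step 2:
                   X          C          M          A
  I           0.9695     0.1089    0.04821     0.5704
  C         0.005401    -0.0027  -0.008101  -0.005401
  E           0.9749     0.1062    0.04011      0.565
  solve Keq expr → x = -0.0027; check Q = 2.3030e-06

x = -0.0027 M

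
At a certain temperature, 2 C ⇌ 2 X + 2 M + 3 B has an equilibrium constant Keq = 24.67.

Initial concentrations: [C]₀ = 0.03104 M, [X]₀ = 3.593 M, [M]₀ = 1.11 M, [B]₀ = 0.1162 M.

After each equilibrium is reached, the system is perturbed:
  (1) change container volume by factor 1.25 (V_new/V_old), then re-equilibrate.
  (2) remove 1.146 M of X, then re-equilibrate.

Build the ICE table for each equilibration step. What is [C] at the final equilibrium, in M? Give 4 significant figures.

Q₀ = 25.9 vs Keq = 24.67 ⇒ Q>K, reverse
Step 1:
                  C         X         M         B
  Initial   0.03104     3.593      1.11    0.1162
  Change  4.6346e-04 -4.6346e-04 -4.6346e-04 -6.9520e-04
  Equil      0.0315     3.593      1.11    0.1155
  solve Keq expr → x = -2.3173e-04; check Q = 24.67
Then change container volume by factor 1.25 (V_new/V_old).
Step 2:
                  C         X         M         B
  Initial    0.0252     2.874    0.8876    0.0924
  Change  -0.007766  0.007766  0.007766   0.01165
  Equil     0.01744     2.882    0.8954    0.1041
  solve Keq expr → x = 0.003883; check Q = 24.67
Then remove 1.146 M of X.
Step 3:
                  C         X         M         B
  Initial   0.01744     1.736    0.8954    0.1041
  Change   -0.00554   0.00554   0.00554   0.00831
  Equil      0.0119     1.741    0.9009    0.1124
  solve Keq expr → x = 0.00277; check Q = 24.67

[C]_eq = 0.0119 M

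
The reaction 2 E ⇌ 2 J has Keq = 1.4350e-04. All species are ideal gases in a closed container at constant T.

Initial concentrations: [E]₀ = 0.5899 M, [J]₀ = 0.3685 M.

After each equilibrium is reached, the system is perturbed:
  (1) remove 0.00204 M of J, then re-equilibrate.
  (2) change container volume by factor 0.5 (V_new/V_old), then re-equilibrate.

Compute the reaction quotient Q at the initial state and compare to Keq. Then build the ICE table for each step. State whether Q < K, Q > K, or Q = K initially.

Q₀ = 0.3902; Q > K (proceeds reverse)

Q₀ = 0.3902 vs Keq = 1.4350e-04 ⇒ Q>K, reverse
Step 1:
                   E          J
  init        0.5899     0.3685
  Δ           0.3572    -0.3572
  eq          0.9471    0.01134
  solve Keq expr → x = -0.1786; check Q = 1.4350e-04
Then remove 0.00204 M of J.
Step 2:
                   E          J
  init        0.9471   0.009305
  Δ        -0.002016   0.002016
  eq           0.945    0.01132
  solve Keq expr → x = 0.001008; check Q = 1.4350e-04
Then change container volume by factor 0.5 (V_new/V_old).
Step 3:
                   E          J
  init          1.89    0.02264
  Δ                0          0
  eq            1.89    0.02264
  solve Keq expr → x = 0; check Q = 1.4350e-04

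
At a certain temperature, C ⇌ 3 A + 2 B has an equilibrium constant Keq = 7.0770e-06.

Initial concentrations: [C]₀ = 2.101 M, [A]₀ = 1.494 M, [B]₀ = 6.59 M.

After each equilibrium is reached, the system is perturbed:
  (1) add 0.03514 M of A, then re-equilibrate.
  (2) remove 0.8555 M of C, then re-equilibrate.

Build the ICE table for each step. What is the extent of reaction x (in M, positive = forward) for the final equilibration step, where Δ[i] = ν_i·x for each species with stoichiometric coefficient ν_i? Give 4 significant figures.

Q₀ = 68.93 vs Keq = 7.0770e-06 ⇒ Q>K, reverse
Step 1:
                    C           A           B
  init          2.101       1.494        6.59
  Δ            0.4952      -1.486     -0.9904
  eq            2.596    0.008368         5.6
  solve Keq expr → x = -0.4952; check Q = 7.0770e-06
Then add 0.03514 M of A.
Step 2:
                    C           A           B
  init          2.596     0.04351         5.6
  Δ            0.0117     -0.0351     -0.0234
  eq            2.608    0.008404       5.576
  solve Keq expr → x = -0.0117; check Q = 7.0770e-06
Then remove 0.8555 M of C.
Step 3:
                    C           A           B
  init          1.752    0.008404       5.576
  Δ        3.4732e-04   -0.001042 -6.9464e-04
  eq            1.753    0.007362       5.575
  solve Keq expr → x = -3.4732e-04; check Q = 7.0770e-06

x = -3.4732e-04 M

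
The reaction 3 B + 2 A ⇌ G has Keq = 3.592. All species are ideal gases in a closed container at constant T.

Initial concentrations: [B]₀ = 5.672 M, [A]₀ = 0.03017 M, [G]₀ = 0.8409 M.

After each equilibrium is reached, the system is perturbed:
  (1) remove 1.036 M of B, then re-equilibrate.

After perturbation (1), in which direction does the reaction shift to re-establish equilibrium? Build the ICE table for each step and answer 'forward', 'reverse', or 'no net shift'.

Q₀ = 5.063 vs Keq = 3.592 ⇒ Q>K, reverse
Step 1:
                  B         A         G
  init        5.672   0.03017    0.8409
  Δ        0.008267  0.005511 -0.002756
  eq           5.68   0.03568    0.8381
  solve Keq expr → x = -0.002756; check Q = 3.592
Then remove 1.036 M of B.
Step 2:
                  B         A         G
  init        4.644   0.03568    0.8381
  Δ         0.01819   0.01213 -0.006063
  eq          4.662   0.04781    0.8321
  solve Keq expr → x = -0.006063; check Q = 3.592

Direction: reverse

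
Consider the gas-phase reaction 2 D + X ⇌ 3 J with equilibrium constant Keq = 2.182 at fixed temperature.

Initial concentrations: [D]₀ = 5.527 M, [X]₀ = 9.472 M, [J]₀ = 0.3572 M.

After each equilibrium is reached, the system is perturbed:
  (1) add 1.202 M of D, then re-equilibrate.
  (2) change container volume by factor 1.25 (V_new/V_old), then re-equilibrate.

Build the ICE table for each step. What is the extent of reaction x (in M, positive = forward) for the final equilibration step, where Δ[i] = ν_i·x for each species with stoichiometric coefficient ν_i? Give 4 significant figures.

x = 0 M

Q₀ = 1.5751e-04 vs Keq = 2.182 ⇒ Q<K, forward
Step 1:
                  D         X         J
  init        5.527     9.472    0.3572
  Δ          -2.983    -1.491     4.474
  eq          2.544     7.981     4.831
  solve Keq expr → x = 1.491; check Q = 2.182
Then add 1.202 M of D.
Step 2:
                  D         X         J
  init        3.746     7.981     4.831
  Δ         -0.5151   -0.2576    0.7727
  eq          3.231     7.723     5.604
  solve Keq expr → x = 0.2576; check Q = 2.182
Then change container volume by factor 1.25 (V_new/V_old).
Step 3:
                  D         X         J
  init        2.585     6.179     4.483
  Δ               0         0         0
  eq          2.585     6.179     4.483
  solve Keq expr → x = 0; check Q = 2.182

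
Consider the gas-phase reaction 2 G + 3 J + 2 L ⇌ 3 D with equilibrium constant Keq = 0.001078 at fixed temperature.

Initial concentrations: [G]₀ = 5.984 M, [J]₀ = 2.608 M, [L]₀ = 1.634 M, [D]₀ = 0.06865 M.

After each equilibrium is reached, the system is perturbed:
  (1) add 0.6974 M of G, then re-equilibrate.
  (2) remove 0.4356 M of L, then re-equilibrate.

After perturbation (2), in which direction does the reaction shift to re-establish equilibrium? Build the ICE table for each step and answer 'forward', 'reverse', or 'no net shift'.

Direction: reverse

Q₀ = 1.9077e-07 vs Keq = 0.001078 ⇒ Q<K, forward
Step 1:
                  G         J         L         D
  Initial     5.984     2.608     1.634   0.06865
  Change    -0.4303   -0.6455   -0.4303    0.6455
  Equil       5.554     1.963     1.204    0.7141
  solve Keq expr → x = 0.2152; check Q = 0.001078
Then add 0.6974 M of G.
Step 2:
                  G         J         L         D
  Initial     6.251     1.963     1.204    0.7141
  Change    -0.0226   -0.0339   -0.0226    0.0339
  Equil       6.228     1.929     1.181     0.748
  solve Keq expr → x = 0.0113; check Q = 0.001078
Then remove 0.4356 M of L.
Step 3:
                  G         J         L         D
  Initial     6.228     1.929    0.7455     0.748
  Change    0.07878    0.1182   0.07878   -0.1182
  Equil       6.307     2.047    0.8243    0.6298
  solve Keq expr → x = -0.03939; check Q = 0.001078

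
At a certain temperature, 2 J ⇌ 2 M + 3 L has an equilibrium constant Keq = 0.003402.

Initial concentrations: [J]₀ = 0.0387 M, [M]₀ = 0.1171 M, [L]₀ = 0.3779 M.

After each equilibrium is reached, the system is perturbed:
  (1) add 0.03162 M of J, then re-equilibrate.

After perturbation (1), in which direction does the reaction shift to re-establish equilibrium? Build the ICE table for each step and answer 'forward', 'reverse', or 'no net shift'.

Q₀ = 0.4941 vs Keq = 0.003402 ⇒ Q>K, reverse
Step 1:
                  J         M         L
  I          0.0387    0.1171    0.3779
  C         0.07147  -0.07147   -0.1072
  E          0.1102   0.04563    0.2707
  solve Keq expr → x = -0.03574; check Q = 0.003402
Then add 0.03162 M of J.
Step 2:
                  J         M         L
  I          0.1418   0.04563    0.2707
  C       -0.007055  0.007055   0.01058
  E          0.1347   0.05268    0.2813
  solve Keq expr → x = 0.003527; check Q = 0.003402

Direction: forward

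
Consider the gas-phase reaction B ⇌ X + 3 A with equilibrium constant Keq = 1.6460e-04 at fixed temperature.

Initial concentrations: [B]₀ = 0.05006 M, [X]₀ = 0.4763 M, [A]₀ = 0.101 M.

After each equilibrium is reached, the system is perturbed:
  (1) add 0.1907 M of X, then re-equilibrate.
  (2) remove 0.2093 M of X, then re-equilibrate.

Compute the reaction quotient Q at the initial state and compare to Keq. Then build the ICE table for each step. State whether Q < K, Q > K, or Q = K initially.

Q₀ = 0.009803; Q > K (proceeds reverse)

Q₀ = 0.009803 vs Keq = 1.6460e-04 ⇒ Q>K, reverse
Step 1:
                   B          X          A
  Initial    0.05006     0.4763      0.101
  Change     0.02369   -0.02369   -0.07107
  Equil      0.07375     0.4526    0.02993
  solve Keq expr → x = -0.02369; check Q = 1.6460e-04
Then add 0.1907 M of X.
Step 2:
                   B          X          A
  Initial    0.07375     0.6433    0.02993
  Change    0.001056  -0.001056  -0.003169
  Equil      0.07481     0.6423    0.02676
  solve Keq expr → x = -0.001056; check Q = 1.6460e-04
Then remove 0.2093 M of X.
Step 3:
                   B          X          A
  Initial    0.07481      0.433    0.02676
  Change    -0.00119    0.00119   0.003569
  Equil      0.07362     0.4341    0.03033
  solve Keq expr → x = 0.00119; check Q = 1.6460e-04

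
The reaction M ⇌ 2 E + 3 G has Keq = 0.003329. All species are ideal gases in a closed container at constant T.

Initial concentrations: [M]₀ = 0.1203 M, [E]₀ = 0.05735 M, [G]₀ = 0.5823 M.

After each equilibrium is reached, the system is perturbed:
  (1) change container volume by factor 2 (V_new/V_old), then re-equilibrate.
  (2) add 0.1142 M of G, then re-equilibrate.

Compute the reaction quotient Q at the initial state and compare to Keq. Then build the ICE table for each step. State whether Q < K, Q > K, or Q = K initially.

Q₀ = 0.005398; Q > K (proceeds reverse)

Q₀ = 0.005398 vs Keq = 0.003329 ⇒ Q>K, reverse
Step 1:
                   M          E          G
  Initial     0.1203    0.05735     0.5823
  Change    0.004825  -0.009651   -0.01448
  Equil       0.1251     0.0477     0.5678
  solve Keq expr → x = -0.004825; check Q = 0.003329
Then change container volume by factor 2 (V_new/V_old).
Step 2:
                   M          E          G
  Initial    0.06256    0.02385     0.2839
  Change    -0.01861    0.03723    0.05584
  Equil      0.04395    0.06108     0.3398
  solve Keq expr → x = 0.01861; check Q = 0.003329
Then add 0.1142 M of G.
Step 3:
                   M          E          G
  Initial    0.04395    0.06108      0.454
  Change    0.007466   -0.01493    -0.0224
  Equil      0.05141    0.04615     0.4316
  solve Keq expr → x = -0.007466; check Q = 0.003329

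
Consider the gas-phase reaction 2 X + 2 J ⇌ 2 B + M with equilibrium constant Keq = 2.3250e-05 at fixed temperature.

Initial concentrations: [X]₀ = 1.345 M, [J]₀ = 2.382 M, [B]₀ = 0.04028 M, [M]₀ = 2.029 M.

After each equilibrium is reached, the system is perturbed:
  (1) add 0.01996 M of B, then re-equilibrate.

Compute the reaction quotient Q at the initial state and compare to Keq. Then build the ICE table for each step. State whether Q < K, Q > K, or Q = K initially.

Q₀ = 3.2073e-04 vs Keq = 2.3250e-05 ⇒ Q>K, reverse
Step 1:
                  X         J         B         M
  init        1.345     2.382   0.04028     2.029
  Δ         0.02903   0.02903  -0.02903  -0.01451
  eq          1.374     2.411   0.01125     2.014
  solve Keq expr → x = -0.01451; check Q = 2.3250e-05
Then add 0.01996 M of B.
Step 2:
                  X         J         B         M
  init        1.374     2.411   0.03121     2.014
  Δ         0.01968   0.01968  -0.01968 -0.009839
  eq          1.394     2.431   0.01154     2.005
  solve Keq expr → x = -0.009839; check Q = 2.3250e-05

Q₀ = 3.2073e-04; Q > K (proceeds reverse)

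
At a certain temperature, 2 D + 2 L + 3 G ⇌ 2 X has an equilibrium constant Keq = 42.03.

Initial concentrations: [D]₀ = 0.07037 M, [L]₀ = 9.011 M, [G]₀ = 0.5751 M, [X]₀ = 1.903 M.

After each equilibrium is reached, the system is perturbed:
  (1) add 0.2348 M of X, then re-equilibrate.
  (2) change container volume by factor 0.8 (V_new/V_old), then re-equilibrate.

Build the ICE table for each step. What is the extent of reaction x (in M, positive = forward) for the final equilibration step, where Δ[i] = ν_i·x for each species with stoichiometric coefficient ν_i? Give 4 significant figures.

x = 0.01755 M

Q₀ = 47.35 vs Keq = 42.03 ⇒ Q>K, reverse
Step 1:
                    D           L           G           X
  Initial     0.07037       9.011      0.5751       1.903
  Change     0.003234    0.003234    0.004852   -0.003234
  Equil        0.0736       9.014        0.58         1.9
  solve Keq expr → x = -0.001617; check Q = 42.03
Then add 0.2348 M of X.
Step 2:
                    D           L           G           X
  Initial      0.0736       9.014        0.58       2.135
  Change     0.006685    0.006685     0.01003   -0.006685
  Equil       0.08029       9.021        0.59       2.128
  solve Keq expr → x = -0.003343; check Q = 42.03
Then change container volume by factor 0.8 (V_new/V_old).
Step 3:
                    D           L           G           X
  Initial      0.1004       11.28      0.7375        2.66
  Change     -0.03511    -0.03511    -0.05266     0.03511
  Equil       0.06525       11.24      0.6848       2.695
  solve Keq expr → x = 0.01755; check Q = 42.03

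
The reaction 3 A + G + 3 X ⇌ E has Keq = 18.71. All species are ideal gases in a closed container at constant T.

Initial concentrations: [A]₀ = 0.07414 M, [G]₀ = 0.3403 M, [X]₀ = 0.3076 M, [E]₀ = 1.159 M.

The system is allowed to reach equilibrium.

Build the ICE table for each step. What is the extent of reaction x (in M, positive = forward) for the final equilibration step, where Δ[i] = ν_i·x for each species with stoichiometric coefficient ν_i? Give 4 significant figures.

x = -0.1683 M

Q₀ = 2.8715e+05 vs Keq = 18.71 ⇒ Q>K, reverse
Step 1:
                   A          G          X          E
  Initial    0.07414     0.3403     0.3076      1.159
  Change      0.5049     0.1683     0.5049    -0.1683
  Equil        0.579     0.5086     0.8125     0.9907
  solve Keq expr → x = -0.1683; check Q = 18.71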